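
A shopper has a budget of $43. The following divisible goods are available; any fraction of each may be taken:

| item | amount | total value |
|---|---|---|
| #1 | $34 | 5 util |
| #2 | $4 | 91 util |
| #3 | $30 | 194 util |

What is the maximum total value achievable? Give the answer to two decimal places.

Take in order of value per unit:
- #2 (91/4 per unit): all 4 → value 91, running total 91.00
- #3 (194/30 per unit): all 30 → value 194, running total 285.00
- #1 (5/34 per unit): 9 of 34 → value 9×5/34 = 1.3235, running total 286.32
Total 286.32.

286.32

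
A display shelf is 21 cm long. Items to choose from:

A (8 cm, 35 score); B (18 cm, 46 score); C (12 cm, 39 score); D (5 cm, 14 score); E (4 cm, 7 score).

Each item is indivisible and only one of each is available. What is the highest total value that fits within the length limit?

Check high-value combinations within 21 cm:
- A+C: length 8+12=20, value 35+39=74
- C+D+E: length 12+5+4=21, value 39+14+7=60
- A+D+E: length 8+5+4=17, value 35+14+7=56
- C+D: length 12+5=17, value 39+14=53
- A+D: length 8+5=13, value 35+14=49
Best: 74 score.

74 score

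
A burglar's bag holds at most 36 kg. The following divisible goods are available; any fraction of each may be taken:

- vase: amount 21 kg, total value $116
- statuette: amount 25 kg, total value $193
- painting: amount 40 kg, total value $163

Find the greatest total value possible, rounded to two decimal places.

Take in order of value per unit:
- statuette (193/25 per unit): all 25 → value 193, running total 193.00
- vase (116/21 per unit): 11 of 21 → value 11×116/21 = 60.7619, running total 253.76
Total 253.76.

253.76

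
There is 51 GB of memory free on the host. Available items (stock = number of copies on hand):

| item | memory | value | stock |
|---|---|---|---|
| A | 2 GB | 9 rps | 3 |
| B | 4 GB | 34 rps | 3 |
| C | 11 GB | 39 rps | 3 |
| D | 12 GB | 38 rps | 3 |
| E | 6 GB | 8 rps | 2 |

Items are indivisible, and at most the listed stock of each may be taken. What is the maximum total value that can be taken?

Top feasible selections:
- 3×A + 3×B + 3×C: memory 51, value 246
- 2×A + 3×B + 3×C: memory 49, value 237
Best: 246 rps.

246 rps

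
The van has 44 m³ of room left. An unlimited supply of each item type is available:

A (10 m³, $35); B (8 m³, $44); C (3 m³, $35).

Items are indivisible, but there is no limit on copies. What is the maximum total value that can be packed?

$490

Best value-per-unit is C at 35/3, and filling with it alone uses volume 14×3=42. No mix of the others beats 14×35 = 490.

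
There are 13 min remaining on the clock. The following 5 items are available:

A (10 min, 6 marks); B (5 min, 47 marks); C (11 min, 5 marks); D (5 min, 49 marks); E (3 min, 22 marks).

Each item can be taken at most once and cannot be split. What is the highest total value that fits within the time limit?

118 marks

Check high-value combinations within 13 min:
- B+D+E: time 5+5+3=13, value 47+49+22=118
- B+D: time 5+5=10, value 47+49=96
- D+E: time 5+3=8, value 49+22=71
- B+E: time 5+3=8, value 47+22=69
Best: 118 marks.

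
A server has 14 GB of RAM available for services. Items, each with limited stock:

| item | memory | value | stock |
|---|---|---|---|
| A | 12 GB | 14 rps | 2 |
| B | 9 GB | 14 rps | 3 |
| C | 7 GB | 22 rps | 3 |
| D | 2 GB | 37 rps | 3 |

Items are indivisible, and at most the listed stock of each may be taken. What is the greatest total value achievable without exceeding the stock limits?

133 rps

Top feasible selections:
- 1×C + 3×D: memory 13, value 133
- 3×D: memory 6, value 111
- 1×C + 2×D: memory 11, value 96
- 1×B + 2×D: memory 13, value 88
Best: 133 rps.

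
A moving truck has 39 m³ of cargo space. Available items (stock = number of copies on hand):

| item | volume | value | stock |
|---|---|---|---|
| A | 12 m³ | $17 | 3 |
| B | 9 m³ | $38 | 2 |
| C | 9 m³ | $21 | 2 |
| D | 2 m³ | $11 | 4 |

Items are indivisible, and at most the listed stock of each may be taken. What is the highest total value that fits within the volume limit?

Best selections within volume 39 and stock limits:
- 2×B + 1×C + 4×D: volume 35, value 141
- 1×A + 2×B + 4×D: volume 38, value 137
Best: $141.

$141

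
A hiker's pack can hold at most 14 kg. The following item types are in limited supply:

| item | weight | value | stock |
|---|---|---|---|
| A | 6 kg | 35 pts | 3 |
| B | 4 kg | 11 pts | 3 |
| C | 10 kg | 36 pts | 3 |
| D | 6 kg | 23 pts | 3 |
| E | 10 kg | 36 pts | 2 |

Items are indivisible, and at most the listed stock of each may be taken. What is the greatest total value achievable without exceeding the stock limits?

Best selections within weight 14 and stock limits:
- 2×A: weight 12, value 70
- 1×A + 1×D: weight 12, value 58
Best: 70 pts.

70 pts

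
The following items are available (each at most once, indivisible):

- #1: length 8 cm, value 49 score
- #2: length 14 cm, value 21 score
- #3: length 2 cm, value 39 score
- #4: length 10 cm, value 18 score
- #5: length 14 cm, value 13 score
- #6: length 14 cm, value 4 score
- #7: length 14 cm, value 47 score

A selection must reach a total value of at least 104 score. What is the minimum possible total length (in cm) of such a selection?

Subsets with value ≥ 104, sorted by total length:
- #1+#3+#4: length 20, value 106
- #1+#3+#7: length 24, value 135
Minimum length: 20 cm.

20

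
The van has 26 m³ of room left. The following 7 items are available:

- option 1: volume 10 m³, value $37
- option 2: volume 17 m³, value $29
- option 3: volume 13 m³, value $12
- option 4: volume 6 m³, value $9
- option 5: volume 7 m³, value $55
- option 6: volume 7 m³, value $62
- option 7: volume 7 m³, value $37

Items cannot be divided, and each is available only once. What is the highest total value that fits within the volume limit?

Check high-value combinations within 26 m³:
- option 5+option 6+option 7: volume 7+7+7=21, value 55+62+37=154
- option 1+option 5+option 6: volume 10+7+7=24, value 37+55+62=154
- option 1+option 6+option 7: volume 10+7+7=24, value 37+62+37=136
- option 1+option 5+option 7: volume 10+7+7=24, value 37+55+37=129
- option 4+option 5+option 6: volume 6+7+7=20, value 9+55+62=126
Best: $154.

$154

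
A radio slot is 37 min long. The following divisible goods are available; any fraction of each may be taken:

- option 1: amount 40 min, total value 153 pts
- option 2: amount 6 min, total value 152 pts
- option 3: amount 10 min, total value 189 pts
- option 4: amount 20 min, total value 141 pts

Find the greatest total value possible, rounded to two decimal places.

Take in order of value per unit:
- option 2 (152/6 per unit): all 6 → value 152, running total 152.00
- option 3 (189/10 per unit): all 10 → value 189, running total 341.00
- option 4 (141/20 per unit): all 20 → value 141, running total 482.00
- option 1 (153/40 per unit): 1 of 40 → value 1×153/40 = 3.8250, running total 485.83
Total 485.83.

485.83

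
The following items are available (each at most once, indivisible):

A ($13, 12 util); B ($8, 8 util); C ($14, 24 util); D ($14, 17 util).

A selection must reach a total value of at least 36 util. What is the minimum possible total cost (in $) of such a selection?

Subsets with value ≥ 36, sorted by total cost:
- A+C: cost 27, value 36
- C+D: cost 28, value 41
- A+B+C: cost 35, value 44
- A+B+D: cost 35, value 37
Minimum cost: 27 $.

27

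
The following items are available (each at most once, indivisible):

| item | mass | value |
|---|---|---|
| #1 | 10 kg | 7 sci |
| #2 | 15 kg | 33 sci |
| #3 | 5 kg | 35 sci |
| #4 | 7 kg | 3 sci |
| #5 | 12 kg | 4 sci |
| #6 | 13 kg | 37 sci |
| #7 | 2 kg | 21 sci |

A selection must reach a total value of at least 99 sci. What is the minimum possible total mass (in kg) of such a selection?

30

Subsets with value ≥ 99, sorted by total mass:
- #1+#3+#6+#7: mass 30, value 100
- #2+#3+#6: mass 33, value 105
- #2+#3+#6+#7: mass 35, value 126
Minimum mass: 30 kg.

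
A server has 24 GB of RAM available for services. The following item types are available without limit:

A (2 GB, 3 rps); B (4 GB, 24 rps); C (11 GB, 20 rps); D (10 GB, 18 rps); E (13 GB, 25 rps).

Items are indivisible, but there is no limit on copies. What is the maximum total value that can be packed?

Best value-per-unit is B at 24/4, and filling with it alone uses memory 6×4=24. No mix of the others beats 6×24 = 144.

144 rps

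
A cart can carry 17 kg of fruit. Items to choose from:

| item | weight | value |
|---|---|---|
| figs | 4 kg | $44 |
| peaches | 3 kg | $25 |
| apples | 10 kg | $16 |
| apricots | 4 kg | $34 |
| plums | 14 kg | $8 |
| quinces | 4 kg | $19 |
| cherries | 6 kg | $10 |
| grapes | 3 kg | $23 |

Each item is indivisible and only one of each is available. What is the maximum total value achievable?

$126

This is a 0/1 knapsack; check combinations near the capacity.
- figs+peaches+apricots+grapes: weight 4+3+4+3=14, value 44+25+34+23=126
- figs+peaches+apricots+quinces: weight 4+3+4+4=15, value 44+25+34+19=122
- figs+apricots+quinces+grapes: weight 4+4+4+3=15, value 44+34+19+23=120
- figs+peaches+apricots+cherries: weight 4+3+4+6=17, value 44+25+34+10=113
Best: $126.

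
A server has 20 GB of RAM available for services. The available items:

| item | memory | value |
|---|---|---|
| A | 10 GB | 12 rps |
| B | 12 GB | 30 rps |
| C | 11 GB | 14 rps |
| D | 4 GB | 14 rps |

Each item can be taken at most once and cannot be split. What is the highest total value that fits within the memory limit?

Check high-value combinations within 20 GB:
- B+D: memory 12+4=16, value 30+14=44
- B: memory 12, value 30
- C+D: memory 11+4=15, value 14+14=28
- A+D: memory 10+4=14, value 12+14=26
- D: memory 4, value 14
Best: 44 rps.

44 rps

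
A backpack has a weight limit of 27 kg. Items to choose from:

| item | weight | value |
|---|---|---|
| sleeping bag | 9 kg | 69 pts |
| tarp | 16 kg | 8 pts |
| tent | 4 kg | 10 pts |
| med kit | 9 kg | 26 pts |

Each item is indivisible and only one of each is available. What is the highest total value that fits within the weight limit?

105 pts

Check high-value combinations within 27 kg:
- sleeping bag+tent+med kit: weight 9+4+9=22, value 69+10+26=105
- sleeping bag+med kit: weight 9+9=18, value 69+26=95
- sleeping bag+tent: weight 9+4=13, value 69+10=79
- sleeping bag+tarp: weight 9+16=25, value 69+8=77
Best: 105 pts.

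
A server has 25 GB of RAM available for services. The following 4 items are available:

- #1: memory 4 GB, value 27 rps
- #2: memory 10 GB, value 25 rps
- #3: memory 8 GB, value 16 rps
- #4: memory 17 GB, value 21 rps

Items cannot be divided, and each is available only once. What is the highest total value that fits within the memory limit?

68 rps

This is a 0/1 knapsack; check combinations near the capacity.
- #1+#2+#3: memory 4+10+8=22, value 27+25+16=68
- #1+#2: memory 4+10=14, value 27+25=52
- #1+#4: memory 4+17=21, value 27+21=48
- #1+#3: memory 4+8=12, value 27+16=43
Best: 68 rps.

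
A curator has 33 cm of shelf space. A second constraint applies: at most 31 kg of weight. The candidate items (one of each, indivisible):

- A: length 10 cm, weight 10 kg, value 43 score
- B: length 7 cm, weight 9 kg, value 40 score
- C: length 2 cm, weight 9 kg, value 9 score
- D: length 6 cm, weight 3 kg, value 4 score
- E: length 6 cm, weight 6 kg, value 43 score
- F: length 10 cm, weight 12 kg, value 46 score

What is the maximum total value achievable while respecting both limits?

Feasible sets respecting both limits:
- A+D+E+F: length 32, weight 31, value 136
- B+D+E+F: length 29, weight 30, value 133
- A+E+F: length 26, weight 28, value 132
- A+B+D+E: length 29, weight 28, value 130
Best: 136 score.

136 score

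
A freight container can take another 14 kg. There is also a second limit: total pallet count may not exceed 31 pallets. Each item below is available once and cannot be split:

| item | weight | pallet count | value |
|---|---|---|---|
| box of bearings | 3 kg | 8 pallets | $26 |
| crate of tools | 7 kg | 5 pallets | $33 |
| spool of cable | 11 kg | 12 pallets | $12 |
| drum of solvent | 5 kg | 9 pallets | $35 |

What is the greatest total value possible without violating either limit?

Feasible sets respecting both limits:
- crate of tools+drum of solvent: weight 12, pallet count 14, value 68
- box of bearings+drum of solvent: weight 8, pallet count 17, value 61
- box of bearings+crate of tools: weight 10, pallet count 13, value 59
- box of bearings+spool of cable: weight 14, pallet count 20, value 38
Best: $68.

$68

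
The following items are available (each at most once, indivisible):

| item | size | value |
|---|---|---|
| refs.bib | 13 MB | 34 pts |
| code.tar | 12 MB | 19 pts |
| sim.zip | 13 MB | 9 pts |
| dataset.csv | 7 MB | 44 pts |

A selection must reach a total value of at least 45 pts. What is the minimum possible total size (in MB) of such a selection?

19

Subsets with value ≥ 45, sorted by total size:
- code.tar+dataset.csv: size 19, value 63
- refs.bib+dataset.csv: size 20, value 78
Minimum size: 19 MB.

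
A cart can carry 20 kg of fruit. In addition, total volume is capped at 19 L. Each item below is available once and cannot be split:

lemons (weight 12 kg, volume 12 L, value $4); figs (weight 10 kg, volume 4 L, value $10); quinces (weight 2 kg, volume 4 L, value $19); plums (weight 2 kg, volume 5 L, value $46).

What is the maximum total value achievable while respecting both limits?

Feasible sets respecting both limits:
- figs+quinces+plums: weight 14, volume 13, value 75
- quinces+plums: weight 4, volume 9, value 65
- figs+plums: weight 12, volume 9, value 56
Best: $75.

$75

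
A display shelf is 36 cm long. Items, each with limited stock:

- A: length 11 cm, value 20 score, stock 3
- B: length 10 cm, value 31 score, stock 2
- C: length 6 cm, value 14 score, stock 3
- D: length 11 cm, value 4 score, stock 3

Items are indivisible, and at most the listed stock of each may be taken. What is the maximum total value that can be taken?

90 score

Best selections within length 36 and stock limits:
- 2×B + 2×C: length 32, value 90
- 1×A + 2×B: length 31, value 82
- 1×A + 1×B + 2×C: length 33, value 79
Best: 90 score.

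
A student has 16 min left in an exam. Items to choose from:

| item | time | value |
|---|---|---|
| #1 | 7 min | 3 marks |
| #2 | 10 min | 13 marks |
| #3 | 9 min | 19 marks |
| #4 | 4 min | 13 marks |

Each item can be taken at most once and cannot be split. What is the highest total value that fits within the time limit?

32 marks

Check high-value combinations within 16 min:
- #3+#4: time 9+4=13, value 19+13=32
- #2+#4: time 10+4=14, value 13+13=26
- #1+#3: time 7+9=16, value 3+19=22
- #3: time 9, value 19
Best: 32 marks.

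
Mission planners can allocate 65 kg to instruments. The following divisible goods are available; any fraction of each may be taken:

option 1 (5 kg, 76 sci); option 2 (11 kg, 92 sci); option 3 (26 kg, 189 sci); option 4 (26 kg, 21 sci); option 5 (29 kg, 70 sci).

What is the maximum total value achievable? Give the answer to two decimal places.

Take in order of value per unit:
- option 1 (76/5 per unit): all 5 → value 76, running total 76.00
- option 2 (92/11 per unit): all 11 → value 92, running total 168.00
- option 3 (189/26 per unit): all 26 → value 189, running total 357.00
- option 5 (70/29 per unit): 23 of 29 → value 23×70/29 = 55.5172, running total 412.52
Total 412.52.

412.52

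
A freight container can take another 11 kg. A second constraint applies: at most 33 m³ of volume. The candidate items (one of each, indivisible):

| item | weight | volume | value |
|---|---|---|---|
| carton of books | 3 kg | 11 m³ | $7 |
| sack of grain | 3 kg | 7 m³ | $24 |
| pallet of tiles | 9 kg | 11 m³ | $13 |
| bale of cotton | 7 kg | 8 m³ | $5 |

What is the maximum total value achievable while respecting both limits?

Feasible sets respecting both limits:
- carton of books+sack of grain: weight 6, volume 18, value 31
- sack of grain+bale of cotton: weight 10, volume 15, value 29
- sack of grain: weight 3, volume 7, value 24
Best: $31.

$31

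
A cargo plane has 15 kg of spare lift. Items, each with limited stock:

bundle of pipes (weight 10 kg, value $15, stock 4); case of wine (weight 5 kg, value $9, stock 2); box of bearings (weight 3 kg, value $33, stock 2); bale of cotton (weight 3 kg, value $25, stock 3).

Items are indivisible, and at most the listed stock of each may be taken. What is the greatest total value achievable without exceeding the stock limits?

Best selections within weight 15 and stock limits:
- 2×box of bearings + 3×bale of cotton: weight 15, value 141
- 2×box of bearings + 2×bale of cotton: weight 12, value 116
Best: $141.

$141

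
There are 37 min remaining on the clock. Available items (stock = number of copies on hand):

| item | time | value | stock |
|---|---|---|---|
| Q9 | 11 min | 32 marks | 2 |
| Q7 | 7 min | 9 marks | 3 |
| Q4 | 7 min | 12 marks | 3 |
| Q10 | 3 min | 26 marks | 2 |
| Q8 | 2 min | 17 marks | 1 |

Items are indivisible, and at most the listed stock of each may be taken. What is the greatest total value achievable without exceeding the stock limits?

Top feasible selections:
- 2×Q9 + 1×Q4 + 2×Q10 + 1×Q8: time 37, value 145
- 2×Q9 + 1×Q7 + 2×Q10 + 1×Q8: time 37, value 142
- 2×Q9 + 2×Q10 + 1×Q8: time 30, value 133
Best: 145 marks.

145 marks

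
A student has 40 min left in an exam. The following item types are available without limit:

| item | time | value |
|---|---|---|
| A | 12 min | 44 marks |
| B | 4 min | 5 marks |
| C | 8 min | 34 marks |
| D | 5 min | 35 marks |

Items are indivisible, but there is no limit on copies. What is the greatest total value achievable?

280 marks

Best value-per-unit is D at 35/5, and filling with it alone uses time 8×5=40. No mix of the others beats 8×35 = 280.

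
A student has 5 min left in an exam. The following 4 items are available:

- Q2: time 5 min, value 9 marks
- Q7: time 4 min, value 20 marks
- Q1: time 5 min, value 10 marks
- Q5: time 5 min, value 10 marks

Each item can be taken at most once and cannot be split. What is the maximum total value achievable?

20 marks

Check high-value combinations within 5 min:
- Q7: time 4, value 20
- Q1: time 5, value 10
- Q5: time 5, value 10
- Q2: time 5, value 9
Best: 20 marks.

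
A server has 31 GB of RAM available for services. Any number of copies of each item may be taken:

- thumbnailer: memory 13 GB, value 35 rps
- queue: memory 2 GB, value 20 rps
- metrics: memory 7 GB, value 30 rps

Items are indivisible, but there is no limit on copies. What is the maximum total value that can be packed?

Best value-per-unit is queue at 20/2, and filling with it alone uses memory 15×2=30. No mix of the others beats 15×20 = 300.

300 rps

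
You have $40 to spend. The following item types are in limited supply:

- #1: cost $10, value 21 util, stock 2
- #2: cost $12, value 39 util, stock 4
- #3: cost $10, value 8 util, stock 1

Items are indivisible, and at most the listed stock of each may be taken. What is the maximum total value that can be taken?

Best selections within cost 40 and stock limits:
- 3×#2: cost 36, value 117
- 1×#1 + 2×#2: cost 34, value 99
- 2×#2 + 1×#3: cost 34, value 86
Best: 117 util.

117 util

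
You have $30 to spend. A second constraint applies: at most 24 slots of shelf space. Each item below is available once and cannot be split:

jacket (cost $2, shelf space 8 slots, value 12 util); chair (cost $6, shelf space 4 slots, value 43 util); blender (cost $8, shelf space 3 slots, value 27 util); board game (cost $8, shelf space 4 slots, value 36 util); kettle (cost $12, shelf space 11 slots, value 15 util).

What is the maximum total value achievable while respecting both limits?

118 util

Feasible sets respecting both limits:
- jacket+chair+blender+board game: cost 24, shelf space 19, value 118
- chair+blender+board game: cost 22, shelf space 11, value 106
- chair+board game+kettle: cost 26, shelf space 19, value 94
- jacket+chair+board game: cost 16, shelf space 16, value 91
Best: 118 util.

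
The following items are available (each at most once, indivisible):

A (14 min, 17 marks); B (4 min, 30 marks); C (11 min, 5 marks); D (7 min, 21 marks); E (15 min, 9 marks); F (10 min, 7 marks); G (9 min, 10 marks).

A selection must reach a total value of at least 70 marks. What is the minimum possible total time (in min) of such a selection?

Subsets with value ≥ 70, sorted by total time:
- A+B+D+G: time 34, value 78
- A+B+D+F: time 35, value 75
- B+D+E+G: time 35, value 70
- A+B+C+D: time 36, value 73
Minimum time: 34 min.

34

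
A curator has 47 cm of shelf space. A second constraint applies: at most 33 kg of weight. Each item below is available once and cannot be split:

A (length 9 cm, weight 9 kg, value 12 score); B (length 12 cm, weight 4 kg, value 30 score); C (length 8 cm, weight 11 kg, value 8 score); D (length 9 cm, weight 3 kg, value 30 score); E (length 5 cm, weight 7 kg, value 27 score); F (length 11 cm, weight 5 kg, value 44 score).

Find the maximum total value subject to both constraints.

Feasible sets respecting both limits:
- A+B+D+E+F: length 46, weight 28, value 143
- B+C+D+E+F: length 45, weight 30, value 139
- B+D+E+F: length 37, weight 19, value 131
- A+B+D+F: length 41, weight 21, value 116
Best: 143 score.

143 score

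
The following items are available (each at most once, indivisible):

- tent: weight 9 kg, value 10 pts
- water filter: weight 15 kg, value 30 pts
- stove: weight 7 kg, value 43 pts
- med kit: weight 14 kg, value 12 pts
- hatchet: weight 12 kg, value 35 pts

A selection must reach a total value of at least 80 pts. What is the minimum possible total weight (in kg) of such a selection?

28

Subsets with value ≥ 80, sorted by total weight:
- tent+stove+hatchet: weight 28, value 88
- tent+water filter+stove: weight 31, value 83
- stove+med kit+hatchet: weight 33, value 90
Minimum weight: 28 kg.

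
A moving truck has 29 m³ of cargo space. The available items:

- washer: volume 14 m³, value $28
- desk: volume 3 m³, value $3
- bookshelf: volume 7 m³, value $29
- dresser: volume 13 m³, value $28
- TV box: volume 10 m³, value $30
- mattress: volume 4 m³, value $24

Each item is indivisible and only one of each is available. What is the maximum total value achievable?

$86

Check high-value combinations within 29 m³:
- desk+bookshelf+TV box+mattress: volume 3+7+10+4=24, value 3+29+30+24=86
- desk+bookshelf+dresser+mattress: volume 3+7+13+4=27, value 3+29+28+24=84
- washer+desk+bookshelf+mattress: volume 14+3+7+4=28, value 28+3+29+24=84
Best: $86.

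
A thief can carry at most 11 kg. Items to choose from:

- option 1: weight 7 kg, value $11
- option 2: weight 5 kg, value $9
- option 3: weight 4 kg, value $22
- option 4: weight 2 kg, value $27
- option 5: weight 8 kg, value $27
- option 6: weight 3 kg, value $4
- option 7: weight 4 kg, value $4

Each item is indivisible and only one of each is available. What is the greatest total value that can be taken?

Check high-value combinations within 11 kg:
- option 2+option 3+option 4: weight 5+4+2=11, value 9+22+27=58
- option 4+option 5: weight 2+8=10, value 27+27=54
- option 3+option 4+option 6: weight 4+2+3=9, value 22+27+4=53
Best: $58.

$58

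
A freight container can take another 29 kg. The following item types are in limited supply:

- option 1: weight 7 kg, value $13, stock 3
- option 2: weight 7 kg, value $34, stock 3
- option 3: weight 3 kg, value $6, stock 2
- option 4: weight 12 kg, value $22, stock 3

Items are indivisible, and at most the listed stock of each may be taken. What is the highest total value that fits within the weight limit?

$115

Best selections within weight 29 and stock limits:
- 1×option 1 + 3×option 2: weight 28, value 115
- 3×option 2 + 2×option 3: weight 27, value 114
- 3×option 2 + 1×option 3: weight 24, value 108
Best: $115.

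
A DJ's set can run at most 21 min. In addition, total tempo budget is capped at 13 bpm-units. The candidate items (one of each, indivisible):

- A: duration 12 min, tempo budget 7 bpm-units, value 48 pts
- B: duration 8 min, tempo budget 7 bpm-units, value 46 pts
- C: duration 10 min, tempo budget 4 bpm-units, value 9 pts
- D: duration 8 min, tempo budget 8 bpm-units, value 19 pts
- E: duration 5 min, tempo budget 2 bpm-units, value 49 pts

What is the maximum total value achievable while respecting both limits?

Feasible sets respecting both limits:
- A+E: duration 17, tempo budget 9, value 97
- B+E: duration 13, tempo budget 9, value 95
- D+E: duration 13, tempo budget 10, value 68
Best: 97 pts.

97 pts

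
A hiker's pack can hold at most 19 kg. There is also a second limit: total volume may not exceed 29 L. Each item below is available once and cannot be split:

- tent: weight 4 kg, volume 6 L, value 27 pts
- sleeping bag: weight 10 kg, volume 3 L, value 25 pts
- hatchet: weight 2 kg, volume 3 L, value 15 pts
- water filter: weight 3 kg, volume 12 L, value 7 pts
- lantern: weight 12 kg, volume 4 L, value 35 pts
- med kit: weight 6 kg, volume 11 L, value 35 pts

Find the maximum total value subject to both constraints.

77 pts

Feasible sets respecting both limits:
- tent+hatchet+lantern: weight 18, volume 13, value 77
- tent+hatchet+med kit: weight 12, volume 20, value 77
- sleeping bag+hatchet+med kit: weight 18, volume 17, value 75
- tent+sleeping bag+hatchet+water filter: weight 19, volume 24, value 74
Best: 77 pts.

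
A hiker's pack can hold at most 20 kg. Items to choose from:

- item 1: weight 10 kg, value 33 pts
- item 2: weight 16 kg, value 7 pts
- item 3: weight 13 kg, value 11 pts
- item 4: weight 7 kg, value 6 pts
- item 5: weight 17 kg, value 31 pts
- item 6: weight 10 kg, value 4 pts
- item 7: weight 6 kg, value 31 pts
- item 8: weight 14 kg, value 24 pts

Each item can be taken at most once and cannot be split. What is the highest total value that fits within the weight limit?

Check high-value combinations within 20 kg:
- item 1+item 7: weight 10+6=16, value 33+31=64
- item 7+item 8: weight 6+14=20, value 31+24=55
- item 3+item 7: weight 13+6=19, value 11+31=42
- item 1+item 4: weight 10+7=17, value 33+6=39
Best: 64 pts.

64 pts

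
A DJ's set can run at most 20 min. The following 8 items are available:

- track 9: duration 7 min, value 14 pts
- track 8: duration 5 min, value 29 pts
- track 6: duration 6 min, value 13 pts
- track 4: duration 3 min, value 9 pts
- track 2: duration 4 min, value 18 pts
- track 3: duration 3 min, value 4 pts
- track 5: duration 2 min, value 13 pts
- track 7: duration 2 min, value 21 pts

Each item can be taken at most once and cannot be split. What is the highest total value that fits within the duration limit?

Check high-value combinations within 20 min:
- track 9+track 8+track 2+track 5+track 7: duration 7+5+4+2+2=20, value 14+29+18+13+21=95
- track 8+track 6+track 2+track 5+track 7: duration 5+6+4+2+2=19, value 29+13+18+13+21=94
- track 8+track 4+track 2+track 3+track 5+track 7: duration 5+3+4+3+2+2=19, value 29+9+18+4+13+21=94
Best: 95 pts.

95 pts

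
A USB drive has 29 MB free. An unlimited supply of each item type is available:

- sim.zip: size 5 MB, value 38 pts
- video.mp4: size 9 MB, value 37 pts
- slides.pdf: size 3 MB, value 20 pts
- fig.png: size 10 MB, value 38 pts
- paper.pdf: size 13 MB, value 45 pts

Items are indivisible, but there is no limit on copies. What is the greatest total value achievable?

212 pts

Best value-per-unit is sim.zip at 38/5; filling with it alone gives 5×38 = 190.
Optimal mix: 4×sim.zip + 3×slides.pdf → size 29, value 212.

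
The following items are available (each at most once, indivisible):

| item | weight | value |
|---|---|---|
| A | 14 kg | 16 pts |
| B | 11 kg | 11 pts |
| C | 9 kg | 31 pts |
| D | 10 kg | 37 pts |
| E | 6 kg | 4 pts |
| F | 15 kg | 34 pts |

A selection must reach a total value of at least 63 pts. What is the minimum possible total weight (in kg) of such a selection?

19

Subsets with value ≥ 63, sorted by total weight:
- C+D: weight 19, value 68
- C+F: weight 24, value 65
- C+D+E: weight 25, value 72
Minimum weight: 19 kg.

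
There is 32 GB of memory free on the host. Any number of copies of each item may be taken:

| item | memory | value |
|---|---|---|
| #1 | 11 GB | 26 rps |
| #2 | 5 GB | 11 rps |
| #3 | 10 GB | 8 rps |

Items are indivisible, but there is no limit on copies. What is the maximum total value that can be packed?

Best value-per-unit is #1 at 26/11; filling with it alone gives 2×26 = 52.
Optimal mix: 2×#1 + 2×#2 → memory 32, value 74.

74 rps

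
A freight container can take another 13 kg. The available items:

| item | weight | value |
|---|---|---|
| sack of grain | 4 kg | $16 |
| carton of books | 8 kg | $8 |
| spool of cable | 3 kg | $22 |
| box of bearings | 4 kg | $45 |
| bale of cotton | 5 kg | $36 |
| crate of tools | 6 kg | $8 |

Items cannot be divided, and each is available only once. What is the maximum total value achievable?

$103

Check high-value combinations within 13 kg:
- spool of cable+box of bearings+bale of cotton: weight 3+4+5=12, value 22+45+36=103
- sack of grain+box of bearings+bale of cotton: weight 4+4+5=13, value 16+45+36=97
- sack of grain+spool of cable+box of bearings: weight 4+3+4=11, value 16+22+45=83
- box of bearings+bale of cotton: weight 4+5=9, value 45+36=81
Best: $103.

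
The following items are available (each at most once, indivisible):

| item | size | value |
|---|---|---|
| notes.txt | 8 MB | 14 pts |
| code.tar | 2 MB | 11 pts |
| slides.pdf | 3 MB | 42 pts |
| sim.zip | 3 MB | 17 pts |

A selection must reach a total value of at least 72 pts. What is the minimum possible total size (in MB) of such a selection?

Subsets with value ≥ 72, sorted by total size:
- notes.txt+slides.pdf+sim.zip: size 14, value 73
- notes.txt+code.tar+slides.pdf+sim.zip: size 16, value 84
Minimum size: 14 MB.

14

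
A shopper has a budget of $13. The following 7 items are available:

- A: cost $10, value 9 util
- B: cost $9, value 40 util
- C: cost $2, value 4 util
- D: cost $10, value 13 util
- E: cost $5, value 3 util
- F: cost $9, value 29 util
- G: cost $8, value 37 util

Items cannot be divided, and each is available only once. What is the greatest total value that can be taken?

44 util

Check high-value combinations within $13:
- B+C: cost 9+2=11, value 40+4=44
- C+G: cost 2+8=10, value 4+37=41
- B: cost 9, value 40
Best: 44 util.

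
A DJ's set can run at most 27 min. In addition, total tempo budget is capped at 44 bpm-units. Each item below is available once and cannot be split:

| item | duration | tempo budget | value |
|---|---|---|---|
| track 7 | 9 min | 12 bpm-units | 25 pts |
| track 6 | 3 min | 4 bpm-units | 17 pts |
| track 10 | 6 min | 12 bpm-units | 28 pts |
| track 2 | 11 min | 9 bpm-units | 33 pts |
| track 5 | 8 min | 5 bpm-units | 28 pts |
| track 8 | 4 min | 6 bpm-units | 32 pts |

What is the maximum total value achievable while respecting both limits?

Feasible sets respecting both limits:
- track 7+track 10+track 5+track 8: duration 27, tempo budget 35, value 113
- track 6+track 10+track 2+track 8: duration 24, tempo budget 31, value 110
- track 6+track 2+track 5+track 8: duration 26, tempo budget 24, value 110
- track 7+track 6+track 2+track 8: duration 27, tempo budget 31, value 107
Best: 113 pts.

113 pts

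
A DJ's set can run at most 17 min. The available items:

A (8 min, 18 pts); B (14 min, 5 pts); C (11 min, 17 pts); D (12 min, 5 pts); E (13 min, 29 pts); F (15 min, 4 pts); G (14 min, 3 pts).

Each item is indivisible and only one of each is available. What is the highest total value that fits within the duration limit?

Check high-value combinations within 17 min:
- E: duration 13, value 29
- A: duration 8, value 18
- C: duration 11, value 17
- D: duration 12, value 5
Best: 29 pts.

29 pts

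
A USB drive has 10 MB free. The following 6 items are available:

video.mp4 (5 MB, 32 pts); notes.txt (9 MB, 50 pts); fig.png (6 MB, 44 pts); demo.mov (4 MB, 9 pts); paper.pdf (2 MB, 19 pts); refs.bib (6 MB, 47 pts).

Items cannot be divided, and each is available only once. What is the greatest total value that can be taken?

66 pts

Check high-value combinations within 10 MB:
- paper.pdf+refs.bib: size 2+6=8, value 19+47=66
- fig.png+paper.pdf: size 6+2=8, value 44+19=63
- demo.mov+refs.bib: size 4+6=10, value 9+47=56
- fig.png+demo.mov: size 6+4=10, value 44+9=53
Best: 66 pts.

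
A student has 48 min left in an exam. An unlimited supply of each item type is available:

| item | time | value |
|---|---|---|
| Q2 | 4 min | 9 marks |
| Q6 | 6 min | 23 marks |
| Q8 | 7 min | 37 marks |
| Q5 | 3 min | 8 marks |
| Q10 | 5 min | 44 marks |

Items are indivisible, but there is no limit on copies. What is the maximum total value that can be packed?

404 marks

Best value-per-unit is Q10 at 44/5; filling with it alone gives 9×44 = 396.
Optimal mix: 1×Q5 + 9×Q10 → time 48, value 404.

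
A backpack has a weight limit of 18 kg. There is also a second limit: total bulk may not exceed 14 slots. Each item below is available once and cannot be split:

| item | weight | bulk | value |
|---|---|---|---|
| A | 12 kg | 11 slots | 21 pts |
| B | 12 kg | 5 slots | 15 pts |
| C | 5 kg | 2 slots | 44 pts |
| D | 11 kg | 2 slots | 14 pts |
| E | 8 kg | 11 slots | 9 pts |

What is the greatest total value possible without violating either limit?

65 pts

Feasible sets respecting both limits:
- A+C: weight 17, bulk 13, value 65
- B+C: weight 17, bulk 7, value 59
- C+D: weight 16, bulk 4, value 58
- C+E: weight 13, bulk 13, value 53
Best: 65 pts.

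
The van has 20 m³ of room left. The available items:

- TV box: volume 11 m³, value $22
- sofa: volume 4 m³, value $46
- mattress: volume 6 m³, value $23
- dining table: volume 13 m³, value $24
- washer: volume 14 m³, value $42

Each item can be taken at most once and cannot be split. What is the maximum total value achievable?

Check high-value combinations within 20 m³:
- sofa+washer: volume 4+14=18, value 46+42=88
- sofa+dining table: volume 4+13=17, value 46+24=70
- sofa+mattress: volume 4+6=10, value 46+23=69
- TV box+sofa: volume 11+4=15, value 22+46=68
- mattress+washer: volume 6+14=20, value 23+42=65
Best: $88.

$88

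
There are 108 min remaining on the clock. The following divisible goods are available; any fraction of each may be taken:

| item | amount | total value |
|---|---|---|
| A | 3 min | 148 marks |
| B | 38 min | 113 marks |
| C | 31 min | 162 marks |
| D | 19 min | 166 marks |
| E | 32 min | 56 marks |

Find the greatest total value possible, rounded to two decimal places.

Take in order of value per unit:
- A (148/3 per unit): all 3 → value 148, running total 148.00
- D (166/19 per unit): all 19 → value 166, running total 314.00
- C (162/31 per unit): all 31 → value 162, running total 476.00
- B (113/38 per unit): all 38 → value 113, running total 589.00
- E (56/32 per unit): 17 of 32 → value 17×56/32 = 29.7500, running total 618.75
Total 618.75.

618.75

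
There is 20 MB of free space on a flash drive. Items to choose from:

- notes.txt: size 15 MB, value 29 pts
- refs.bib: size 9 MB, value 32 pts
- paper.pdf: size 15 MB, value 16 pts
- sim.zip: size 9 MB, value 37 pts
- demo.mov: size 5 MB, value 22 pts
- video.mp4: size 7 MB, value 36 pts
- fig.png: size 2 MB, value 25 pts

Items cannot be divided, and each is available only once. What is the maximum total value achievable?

98 pts

Check high-value combinations within 20 MB:
- sim.zip+video.mp4+fig.png: size 9+7+2=18, value 37+36+25=98
- refs.bib+sim.zip+fig.png: size 9+9+2=20, value 32+37+25=94
- refs.bib+video.mp4+fig.png: size 9+7+2=18, value 32+36+25=93
- sim.zip+demo.mov+fig.png: size 9+5+2=16, value 37+22+25=84
- demo.mov+video.mp4+fig.png: size 5+7+2=14, value 22+36+25=83
Best: 98 pts.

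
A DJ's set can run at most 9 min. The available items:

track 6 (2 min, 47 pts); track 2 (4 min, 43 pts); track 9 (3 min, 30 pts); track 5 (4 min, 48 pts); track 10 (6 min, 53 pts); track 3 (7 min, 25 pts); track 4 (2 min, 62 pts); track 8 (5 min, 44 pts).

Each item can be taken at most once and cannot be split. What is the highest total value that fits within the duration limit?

157 pts

This is a 0/1 knapsack; check combinations near the capacity.
- track 6+track 5+track 4: duration 2+4+2=8, value 47+48+62=157
- track 6+track 4+track 8: duration 2+2+5=9, value 47+62+44=153
- track 6+track 2+track 4: duration 2+4+2=8, value 47+43+62=152
- track 9+track 5+track 4: duration 3+4+2=9, value 30+48+62=140
Best: 157 pts.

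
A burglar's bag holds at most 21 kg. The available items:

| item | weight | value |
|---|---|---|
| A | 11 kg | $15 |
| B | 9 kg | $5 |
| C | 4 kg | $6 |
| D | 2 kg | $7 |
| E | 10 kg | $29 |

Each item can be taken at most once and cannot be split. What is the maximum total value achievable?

Check high-value combinations within 21 kg:
- A+E: weight 11+10=21, value 15+29=44
- C+D+E: weight 4+2+10=16, value 6+7+29=42
- B+D+E: weight 9+2+10=21, value 5+7+29=41
Best: $44.

$44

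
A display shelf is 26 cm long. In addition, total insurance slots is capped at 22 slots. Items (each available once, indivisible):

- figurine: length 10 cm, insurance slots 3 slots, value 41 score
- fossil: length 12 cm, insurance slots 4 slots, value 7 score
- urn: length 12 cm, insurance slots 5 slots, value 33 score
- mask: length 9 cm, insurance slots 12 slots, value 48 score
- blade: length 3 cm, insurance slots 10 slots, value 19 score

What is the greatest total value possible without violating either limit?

93 score

Feasible sets respecting both limits:
- figurine+urn+blade: length 25, insurance slots 18, value 93
- figurine+mask: length 19, insurance slots 15, value 89
- urn+mask: length 21, insurance slots 17, value 81
Best: 93 score.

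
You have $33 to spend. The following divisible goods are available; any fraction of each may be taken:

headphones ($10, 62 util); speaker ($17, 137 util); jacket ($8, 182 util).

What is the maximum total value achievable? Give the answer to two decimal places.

Take in order of value per unit:
- jacket (182/8 per unit): all 8 → value 182, running total 182.00
- speaker (137/17 per unit): all 17 → value 137, running total 319.00
- headphones (62/10 per unit): 8 of 10 → value 8×62/10 = 49.6000, running total 368.60
Total 368.60.

368.60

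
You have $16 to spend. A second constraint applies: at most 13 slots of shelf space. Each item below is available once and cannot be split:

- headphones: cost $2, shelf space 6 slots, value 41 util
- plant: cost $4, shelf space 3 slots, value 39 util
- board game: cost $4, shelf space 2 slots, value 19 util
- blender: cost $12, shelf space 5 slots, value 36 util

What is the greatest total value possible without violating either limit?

99 util

Feasible sets respecting both limits:
- headphones+plant+board game: cost 10, shelf space 11, value 99
- headphones+plant: cost 6, shelf space 9, value 80
- headphones+blender: cost 14, shelf space 11, value 77
- plant+blender: cost 16, shelf space 8, value 75
Best: 99 util.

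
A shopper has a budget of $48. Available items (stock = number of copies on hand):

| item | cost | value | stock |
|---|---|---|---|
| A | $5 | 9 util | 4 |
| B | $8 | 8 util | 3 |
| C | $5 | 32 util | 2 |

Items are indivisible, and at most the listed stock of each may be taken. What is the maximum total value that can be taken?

Top feasible selections:
- 4×A + 2×B + 2×C: cost 46, value 116
- 4×A + 1×B + 2×C: cost 38, value 108
- 3×A + 2×B + 2×C: cost 41, value 107
- 2×A + 3×B + 2×C: cost 44, value 106
Best: 116 util.

116 util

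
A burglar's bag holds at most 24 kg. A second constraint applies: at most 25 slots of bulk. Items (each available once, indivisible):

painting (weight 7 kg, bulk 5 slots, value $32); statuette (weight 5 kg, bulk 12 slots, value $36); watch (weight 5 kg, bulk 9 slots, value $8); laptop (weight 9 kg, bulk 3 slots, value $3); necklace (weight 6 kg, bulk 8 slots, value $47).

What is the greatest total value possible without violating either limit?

Feasible sets respecting both limits:
- painting+statuette+necklace: weight 18, bulk 25, value 115
- painting+watch+necklace: weight 18, bulk 22, value 87
- statuette+laptop+necklace: weight 20, bulk 23, value 86
- statuette+necklace: weight 11, bulk 20, value 83
Best: $115.

$115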